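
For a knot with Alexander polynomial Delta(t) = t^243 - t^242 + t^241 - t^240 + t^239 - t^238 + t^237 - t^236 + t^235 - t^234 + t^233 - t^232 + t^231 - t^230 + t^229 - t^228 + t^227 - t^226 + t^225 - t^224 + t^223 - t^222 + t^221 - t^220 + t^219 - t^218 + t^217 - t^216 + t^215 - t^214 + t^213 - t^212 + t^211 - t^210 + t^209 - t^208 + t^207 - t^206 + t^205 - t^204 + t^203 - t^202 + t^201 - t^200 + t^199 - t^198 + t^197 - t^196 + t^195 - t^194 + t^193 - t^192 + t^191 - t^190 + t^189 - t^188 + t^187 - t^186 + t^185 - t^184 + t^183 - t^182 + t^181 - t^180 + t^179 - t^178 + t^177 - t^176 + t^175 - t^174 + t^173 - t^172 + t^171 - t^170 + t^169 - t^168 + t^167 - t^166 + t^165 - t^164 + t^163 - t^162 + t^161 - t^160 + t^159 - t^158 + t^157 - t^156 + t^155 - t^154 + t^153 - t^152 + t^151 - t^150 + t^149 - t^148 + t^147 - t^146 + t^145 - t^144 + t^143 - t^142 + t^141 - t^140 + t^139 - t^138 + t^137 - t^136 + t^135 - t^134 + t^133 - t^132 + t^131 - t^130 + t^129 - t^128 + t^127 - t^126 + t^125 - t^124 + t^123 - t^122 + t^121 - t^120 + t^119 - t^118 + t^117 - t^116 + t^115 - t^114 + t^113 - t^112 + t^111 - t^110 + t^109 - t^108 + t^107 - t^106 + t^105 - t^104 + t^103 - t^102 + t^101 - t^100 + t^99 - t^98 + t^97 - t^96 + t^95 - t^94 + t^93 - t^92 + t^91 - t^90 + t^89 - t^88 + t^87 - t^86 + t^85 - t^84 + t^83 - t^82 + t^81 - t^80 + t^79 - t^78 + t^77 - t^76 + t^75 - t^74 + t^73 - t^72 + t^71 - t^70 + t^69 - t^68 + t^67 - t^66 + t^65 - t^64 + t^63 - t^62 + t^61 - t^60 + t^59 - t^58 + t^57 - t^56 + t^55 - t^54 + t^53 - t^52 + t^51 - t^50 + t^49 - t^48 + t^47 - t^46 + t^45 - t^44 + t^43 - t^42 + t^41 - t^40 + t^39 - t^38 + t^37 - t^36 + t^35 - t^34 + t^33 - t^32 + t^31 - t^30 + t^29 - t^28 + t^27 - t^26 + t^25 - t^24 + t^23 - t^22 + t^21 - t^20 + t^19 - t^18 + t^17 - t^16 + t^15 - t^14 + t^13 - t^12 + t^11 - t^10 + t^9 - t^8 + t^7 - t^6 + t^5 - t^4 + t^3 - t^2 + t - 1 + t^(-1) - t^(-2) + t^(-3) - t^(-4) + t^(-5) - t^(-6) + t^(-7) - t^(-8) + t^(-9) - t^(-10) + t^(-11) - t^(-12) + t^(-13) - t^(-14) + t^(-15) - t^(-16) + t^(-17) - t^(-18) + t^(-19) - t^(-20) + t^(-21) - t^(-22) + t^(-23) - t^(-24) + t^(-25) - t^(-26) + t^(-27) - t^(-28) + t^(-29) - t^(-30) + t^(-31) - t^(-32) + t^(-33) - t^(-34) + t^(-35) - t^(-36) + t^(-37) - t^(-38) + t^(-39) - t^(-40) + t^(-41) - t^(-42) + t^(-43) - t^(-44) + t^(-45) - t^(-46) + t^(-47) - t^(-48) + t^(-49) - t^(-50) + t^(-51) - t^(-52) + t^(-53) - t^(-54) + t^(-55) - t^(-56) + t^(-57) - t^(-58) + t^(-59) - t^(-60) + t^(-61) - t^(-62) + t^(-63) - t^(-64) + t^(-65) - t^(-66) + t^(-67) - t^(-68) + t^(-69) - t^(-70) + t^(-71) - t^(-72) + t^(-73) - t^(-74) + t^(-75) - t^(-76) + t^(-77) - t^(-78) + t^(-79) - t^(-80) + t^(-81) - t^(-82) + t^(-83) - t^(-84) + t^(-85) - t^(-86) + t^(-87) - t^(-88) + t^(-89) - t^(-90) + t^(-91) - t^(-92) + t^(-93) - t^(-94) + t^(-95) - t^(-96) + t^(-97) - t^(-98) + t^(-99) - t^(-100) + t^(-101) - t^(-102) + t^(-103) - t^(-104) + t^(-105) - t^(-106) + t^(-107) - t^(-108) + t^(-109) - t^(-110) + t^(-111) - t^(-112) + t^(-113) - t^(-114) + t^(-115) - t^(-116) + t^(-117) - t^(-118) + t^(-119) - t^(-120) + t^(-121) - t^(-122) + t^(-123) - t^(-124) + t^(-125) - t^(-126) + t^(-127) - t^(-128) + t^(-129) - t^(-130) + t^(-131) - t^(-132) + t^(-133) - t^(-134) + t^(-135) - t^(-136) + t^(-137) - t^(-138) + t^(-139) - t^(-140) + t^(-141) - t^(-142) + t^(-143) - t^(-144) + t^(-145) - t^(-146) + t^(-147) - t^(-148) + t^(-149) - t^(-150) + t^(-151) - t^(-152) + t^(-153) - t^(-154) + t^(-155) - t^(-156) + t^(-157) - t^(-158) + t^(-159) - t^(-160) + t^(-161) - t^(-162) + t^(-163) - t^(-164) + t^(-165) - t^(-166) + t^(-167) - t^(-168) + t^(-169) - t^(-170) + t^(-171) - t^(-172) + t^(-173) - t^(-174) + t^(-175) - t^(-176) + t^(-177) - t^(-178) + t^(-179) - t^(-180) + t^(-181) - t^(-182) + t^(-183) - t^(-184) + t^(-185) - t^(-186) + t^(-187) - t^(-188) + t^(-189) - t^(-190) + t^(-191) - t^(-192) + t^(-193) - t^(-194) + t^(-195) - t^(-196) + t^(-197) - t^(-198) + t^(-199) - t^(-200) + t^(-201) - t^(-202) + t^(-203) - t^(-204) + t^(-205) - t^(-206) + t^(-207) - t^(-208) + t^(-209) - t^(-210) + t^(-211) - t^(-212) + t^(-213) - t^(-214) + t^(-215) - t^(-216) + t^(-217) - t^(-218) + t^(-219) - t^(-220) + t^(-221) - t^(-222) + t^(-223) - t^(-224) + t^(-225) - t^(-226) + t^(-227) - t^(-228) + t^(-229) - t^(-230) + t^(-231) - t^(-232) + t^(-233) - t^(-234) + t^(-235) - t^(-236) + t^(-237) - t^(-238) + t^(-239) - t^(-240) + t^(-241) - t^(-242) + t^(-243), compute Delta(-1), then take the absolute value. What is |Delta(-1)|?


Step 1: The polynomial has 487 terms with alternating signs, exponents from 243 down to -243.
Step 2: Substitute t = -1. The i-th term has coefficient (-1)^i and exponent (m-i),
  so its value is (-1)^i * (-1)^(m-i) = (-1)^m = -1 for every i.
Step 3: All 487 terms equal -1, so Delta(-1) = 487 * (-1) = -487
Step 4: |Delta(-1)| = 487

487


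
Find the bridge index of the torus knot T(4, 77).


The bridge number of T(p,q) is min(p,q).
min(4, 77) = 4

4


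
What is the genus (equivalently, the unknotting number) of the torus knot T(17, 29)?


For a torus knot T(p,q), both the unknotting number and genus equal (p-1)(q-1)/2.
= (17-1)(29-1)/2
= 16*28/2
= 448/2 = 224

224


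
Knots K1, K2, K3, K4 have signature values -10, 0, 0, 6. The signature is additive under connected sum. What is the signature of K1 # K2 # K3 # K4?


The signature is additive under connected sum.
signature(K1 # K2 # K3 # K4) = (-10) + (0) + (0) + (6)
= -4

-4


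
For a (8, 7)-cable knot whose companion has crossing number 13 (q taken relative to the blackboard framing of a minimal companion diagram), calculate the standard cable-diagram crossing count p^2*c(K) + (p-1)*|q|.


Step 1: Each of the c(K) crossings of the companion diagram becomes p*p = p^2 crossings among the p parallel strands, and each of the |q| twists s_1 s_2 ... s_(p-1) adds (p-1) crossings.
  Crossings = p^2 * c(K) + (p-1)*|q|
Step 2: = 8^2 * 13 + (8-1)*7
Step 3: = 64*13 + 7*7
Step 4: = 832 + 49 = 881

881


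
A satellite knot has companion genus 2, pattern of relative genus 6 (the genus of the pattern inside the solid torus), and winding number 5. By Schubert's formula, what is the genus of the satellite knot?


Schubert: g(satellite) = g_rel(pattern) + |winding| * g(companion),
where g_rel(pattern) is the genus of the pattern relative to the solid torus.
= 6 + 5 * 2
= 6 + 10 = 16

16


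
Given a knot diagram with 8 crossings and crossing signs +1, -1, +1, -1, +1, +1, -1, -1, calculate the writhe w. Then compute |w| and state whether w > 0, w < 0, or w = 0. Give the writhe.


Step 1: Count positive crossings (+1).
Positive crossings: 4
Step 2: Count negative crossings (-1).
Negative crossings: 4
Step 3: Writhe = (positive) - (negative)
w = 4 - 4 = 0
Step 4: |w| = 0, and w is zero

0


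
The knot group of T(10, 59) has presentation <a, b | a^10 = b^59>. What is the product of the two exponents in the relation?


The relation is a^10 = b^59.
Product of exponents = 10 * 59
= 590

590


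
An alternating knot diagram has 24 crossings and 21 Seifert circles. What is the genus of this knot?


For alternating knots, g = (c - s + 1)/2.
= (24 - 21 + 1)/2
= 4/2 = 2

2


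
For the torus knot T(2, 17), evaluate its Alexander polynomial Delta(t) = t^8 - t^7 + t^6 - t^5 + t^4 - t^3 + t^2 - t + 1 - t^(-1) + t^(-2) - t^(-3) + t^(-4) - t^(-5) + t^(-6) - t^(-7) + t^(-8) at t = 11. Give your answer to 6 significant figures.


Substituting t = 11 into Delta(t) = t^8 - t^7 + t^6 - t^5 + t^4 - t^3 + t^2 - t + 1 - t^(-1) + t^(-2) - t^(-3) + t^(-4) - t^(-5) + t^(-6) - t^(-7) + t^(-8):
Term values: (214358881) + (-19487171) + (1771561) + (-161051) + (14641) + (-1331) + (121) + (-11) + (1) + (-0.0909091) + (0.00826446) + (-0.000751315) + (6.83013e-05) + (-6.20921e-06) + (5.64474e-07) + (-5.13158e-08) + (4.66507e-09)
Sum = 196495640.9
Rounded to 6 significant figures: 1.96496e+08

1.96496e+08


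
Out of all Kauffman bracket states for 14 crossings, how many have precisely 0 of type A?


We choose which 0 of 14 crossings get A-smoothings.
C(14, 0) = 14! / (0! * 14!)
= 1

1


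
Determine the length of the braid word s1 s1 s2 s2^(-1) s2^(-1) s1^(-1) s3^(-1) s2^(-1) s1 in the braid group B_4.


The word length counts the number of generators (including inverses).
Listing each generator: s1, s1, s2, s2^(-1), s2^(-1), s1^(-1), s3^(-1), s2^(-1), s1
There are 9 generators in this braid word.

9


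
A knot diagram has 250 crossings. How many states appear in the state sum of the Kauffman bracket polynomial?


Each crossing contributes 2 choices (A-smoothing or B-smoothing).
Total states = 2^250 = 1809251394333065553493296640760748560207343510400633813116524750123642650624

1809251394333065553493296640760748560207343510400633813116524750123642650624


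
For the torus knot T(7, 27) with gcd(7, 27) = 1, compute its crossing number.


For a torus knot T(p, q) with gcd(p,q)=1,
the crossing number is min(p*(q-1), q*(p-1)).
p*(q-1) = 7*26 = 182
q*(p-1) = 27*6 = 162
min(182, 162) = 162

162


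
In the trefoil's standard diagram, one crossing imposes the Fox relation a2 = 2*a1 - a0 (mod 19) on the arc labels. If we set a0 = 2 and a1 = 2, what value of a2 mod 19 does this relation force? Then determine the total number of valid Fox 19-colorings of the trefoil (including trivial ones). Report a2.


Step 1: Apply the given crossing relation 2*a1 - a0 - a2 = 0 (mod 19).
  a2 = 2*a1 - a0 mod 19
  a2 = 2*2 - 2 mod 19
  a2 = 4 - 2 mod 19
  a2 = 2 mod 19 = 2
Step 2: The trefoil has determinant 3.
  Number of Fox p-colorings (p prime) is p^2 if p = 3, else p.
  Since 19 does not divide 3, only trivial (constant) colorings exist.
  (Here a0 = a1 = a2 = 2, the constant coloring, which is valid.)
  Total colorings = 19
Step 3: a2 = 2, total Fox 19-colorings = 19

2


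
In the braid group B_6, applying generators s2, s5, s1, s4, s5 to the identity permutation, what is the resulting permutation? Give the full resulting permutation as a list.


Starting with identity [1, 2, 3, 4, 5, 6].
Apply generators in sequence:
  After s2: [1, 3, 2, 4, 5, 6]
  After s5: [1, 3, 2, 4, 6, 5]
  After s1: [3, 1, 2, 4, 6, 5]
  After s4: [3, 1, 2, 6, 4, 5]
  After s5: [3, 1, 2, 6, 5, 4]
Final permutation: [3, 1, 2, 6, 5, 4]

[3, 1, 2, 6, 5, 4]


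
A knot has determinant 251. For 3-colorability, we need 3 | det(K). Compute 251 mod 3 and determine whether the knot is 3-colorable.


Step 1: A knot is p-colorable if and only if p divides its determinant.
Step 2: Compute 251 mod 3.
251 = 83 * 3 + 2
Step 3: 251 mod 3 = 2
Step 4: The knot is 3-colorable: no

2


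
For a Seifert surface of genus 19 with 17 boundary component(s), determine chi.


chi = 2 - 2g - b
= 2 - 2*19 - 17
= 2 - 38 - 17 = -53

-53


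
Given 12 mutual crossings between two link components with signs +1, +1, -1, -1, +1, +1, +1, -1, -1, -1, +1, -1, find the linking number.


Step 1: Count positive crossings: 6
Step 2: Count negative crossings: 6
Step 3: Sum of signs = 6 - 6 = 0
Step 4: Linking number = sum/2 = 0/2 = 0

0


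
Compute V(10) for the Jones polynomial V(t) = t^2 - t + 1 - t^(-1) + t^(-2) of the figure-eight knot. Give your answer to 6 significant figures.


Substituting t = 10 into V(t) = t^2 - t + 1 - t^(-1) + t^(-2):
  (+)t^(2) = 100
  (-)t^(1) = -10
  (+)t^(0) = 1
  (-)t^(-1) = -0.1
  (+)t^(-2) = 0.01
Sum = (100) + (-10) + (1) + (-0.1) + (0.01)
= 90.91
Rounded to 6 significant figures: 90.91

90.91


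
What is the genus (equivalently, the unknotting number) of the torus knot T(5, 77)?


For a torus knot T(p,q), both the unknotting number and genus equal (p-1)(q-1)/2.
= (5-1)(77-1)/2
= 4*76/2
= 304/2 = 152

152


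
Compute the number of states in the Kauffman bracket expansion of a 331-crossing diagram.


Each crossing contributes 2 choices (A-smoothing or B-smoothing).
Total states = 2^331 = 4374501449566023848745004454235242730706338861786424872851541212819905998398751846447026354046107648

4374501449566023848745004454235242730706338861786424872851541212819905998398751846447026354046107648


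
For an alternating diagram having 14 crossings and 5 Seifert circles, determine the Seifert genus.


For alternating knots, g = (c - s + 1)/2.
= (14 - 5 + 1)/2
= 10/2 = 5

5


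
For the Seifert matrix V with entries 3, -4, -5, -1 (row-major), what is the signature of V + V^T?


Step 1: V + V^T = [[6, -9], [-9, -2]]
Step 2: trace = 4, det = -93
Step 3: Discriminant = 4^2 - 4*(-93) = 388
Step 4: Eigenvalues: 11.8489, -7.84886
Step 5: Signature = (# positive eigenvalues) - (# negative eigenvalues) = 0

0


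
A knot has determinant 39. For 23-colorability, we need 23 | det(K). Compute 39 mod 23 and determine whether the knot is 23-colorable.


Step 1: A knot is p-colorable if and only if p divides its determinant.
Step 2: Compute 39 mod 23.
39 = 1 * 23 + 16
Step 3: 39 mod 23 = 16
Step 4: The knot is 23-colorable: no

16


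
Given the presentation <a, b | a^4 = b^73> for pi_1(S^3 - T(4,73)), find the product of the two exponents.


The relation is a^4 = b^73.
Product of exponents = 4 * 73
= 292

292


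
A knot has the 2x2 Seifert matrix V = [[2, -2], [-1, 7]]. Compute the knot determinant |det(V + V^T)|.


Step 1: Form V + V^T where V = [[2, -2], [-1, 7]]
  V^T = [[2, -1], [-2, 7]]
  V + V^T = [[4, -3], [-3, 14]]
Step 2: det(V + V^T) = 4*14 - (-3)*(-3)
  = 56 - 9 = 47
Step 3: Knot determinant = |det(V + V^T)| = |47| = 47

47


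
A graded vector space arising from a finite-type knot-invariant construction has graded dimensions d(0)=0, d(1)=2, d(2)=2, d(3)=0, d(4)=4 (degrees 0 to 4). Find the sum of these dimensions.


Total dimension = d(0) + d(1) + ... + d(4)
= 0 + 2 + 2 + 0 + 4
= 8

8


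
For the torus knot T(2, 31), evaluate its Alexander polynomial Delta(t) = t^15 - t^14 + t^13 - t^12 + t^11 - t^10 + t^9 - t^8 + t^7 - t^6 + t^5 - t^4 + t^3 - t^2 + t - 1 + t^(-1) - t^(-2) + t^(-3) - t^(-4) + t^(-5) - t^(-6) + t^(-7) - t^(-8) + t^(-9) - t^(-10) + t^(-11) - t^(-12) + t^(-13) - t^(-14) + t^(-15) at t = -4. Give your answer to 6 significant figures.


Substituting t = -4 into Delta(t) = t^15 - t^14 + t^13 - t^12 + t^11 - t^10 + t^9 - t^8 + t^7 - t^6 + t^5 - t^4 + t^3 - t^2 + t - 1 + t^(-1) - t^(-2) + t^(-3) - t^(-4) + t^(-5) - t^(-6) + t^(-7) - t^(-8) + t^(-9) - t^(-10) + t^(-11) - t^(-12) + t^(-13) - t^(-14) + t^(-15):
Term values: (-1073741824) + (-268435456) + (-67108864) + (-16777216) + (-4194304) + (-1048576) + (-262144) + (-65536) + (-16384) + (-4096) + (-1024) + (-256) + (-64) + (-16) + (-4) + (-1) + (-0.25) + (-0.0625) + (-0.015625) + (-0.00390625) + (-0.000976562) + (-0.000244141) + (-6.10352e-05) + (-1.52588e-05) + (-3.8147e-06) + (-9.53674e-07) + (-2.38419e-07) + (-5.96046e-08) + (-1.49012e-08) + (-3.72529e-09) + (-9.31323e-10)
Sum = -1431655765
Rounded to 6 significant figures: -1.43166e+09

-1.43166e+09


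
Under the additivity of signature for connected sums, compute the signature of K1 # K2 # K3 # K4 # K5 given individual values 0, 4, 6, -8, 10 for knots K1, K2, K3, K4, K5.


The signature is additive under connected sum.
signature(K1 # K2 # K3 # K4 # K5) = (0) + (4) + (6) + (-8) + (10)
= 12

12


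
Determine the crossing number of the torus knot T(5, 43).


For a torus knot T(p, q) with gcd(p,q)=1,
the crossing number is min(p*(q-1), q*(p-1)).
p*(q-1) = 5*42 = 210
q*(p-1) = 43*4 = 172
min(210, 172) = 172

172


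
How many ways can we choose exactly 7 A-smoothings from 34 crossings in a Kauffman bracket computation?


We choose which 7 of 34 crossings get A-smoothings.
C(34, 7) = 34! / (7! * 27!)
= 5379616

5379616


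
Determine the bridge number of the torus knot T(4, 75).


The bridge number of T(p,q) is min(p,q).
min(4, 75) = 4

4


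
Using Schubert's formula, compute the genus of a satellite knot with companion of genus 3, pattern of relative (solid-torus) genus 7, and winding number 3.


Schubert: g(satellite) = g_rel(pattern) + |winding| * g(companion),
where g_rel(pattern) is the genus of the pattern relative to the solid torus.
= 7 + 3 * 3
= 7 + 9 = 16

16


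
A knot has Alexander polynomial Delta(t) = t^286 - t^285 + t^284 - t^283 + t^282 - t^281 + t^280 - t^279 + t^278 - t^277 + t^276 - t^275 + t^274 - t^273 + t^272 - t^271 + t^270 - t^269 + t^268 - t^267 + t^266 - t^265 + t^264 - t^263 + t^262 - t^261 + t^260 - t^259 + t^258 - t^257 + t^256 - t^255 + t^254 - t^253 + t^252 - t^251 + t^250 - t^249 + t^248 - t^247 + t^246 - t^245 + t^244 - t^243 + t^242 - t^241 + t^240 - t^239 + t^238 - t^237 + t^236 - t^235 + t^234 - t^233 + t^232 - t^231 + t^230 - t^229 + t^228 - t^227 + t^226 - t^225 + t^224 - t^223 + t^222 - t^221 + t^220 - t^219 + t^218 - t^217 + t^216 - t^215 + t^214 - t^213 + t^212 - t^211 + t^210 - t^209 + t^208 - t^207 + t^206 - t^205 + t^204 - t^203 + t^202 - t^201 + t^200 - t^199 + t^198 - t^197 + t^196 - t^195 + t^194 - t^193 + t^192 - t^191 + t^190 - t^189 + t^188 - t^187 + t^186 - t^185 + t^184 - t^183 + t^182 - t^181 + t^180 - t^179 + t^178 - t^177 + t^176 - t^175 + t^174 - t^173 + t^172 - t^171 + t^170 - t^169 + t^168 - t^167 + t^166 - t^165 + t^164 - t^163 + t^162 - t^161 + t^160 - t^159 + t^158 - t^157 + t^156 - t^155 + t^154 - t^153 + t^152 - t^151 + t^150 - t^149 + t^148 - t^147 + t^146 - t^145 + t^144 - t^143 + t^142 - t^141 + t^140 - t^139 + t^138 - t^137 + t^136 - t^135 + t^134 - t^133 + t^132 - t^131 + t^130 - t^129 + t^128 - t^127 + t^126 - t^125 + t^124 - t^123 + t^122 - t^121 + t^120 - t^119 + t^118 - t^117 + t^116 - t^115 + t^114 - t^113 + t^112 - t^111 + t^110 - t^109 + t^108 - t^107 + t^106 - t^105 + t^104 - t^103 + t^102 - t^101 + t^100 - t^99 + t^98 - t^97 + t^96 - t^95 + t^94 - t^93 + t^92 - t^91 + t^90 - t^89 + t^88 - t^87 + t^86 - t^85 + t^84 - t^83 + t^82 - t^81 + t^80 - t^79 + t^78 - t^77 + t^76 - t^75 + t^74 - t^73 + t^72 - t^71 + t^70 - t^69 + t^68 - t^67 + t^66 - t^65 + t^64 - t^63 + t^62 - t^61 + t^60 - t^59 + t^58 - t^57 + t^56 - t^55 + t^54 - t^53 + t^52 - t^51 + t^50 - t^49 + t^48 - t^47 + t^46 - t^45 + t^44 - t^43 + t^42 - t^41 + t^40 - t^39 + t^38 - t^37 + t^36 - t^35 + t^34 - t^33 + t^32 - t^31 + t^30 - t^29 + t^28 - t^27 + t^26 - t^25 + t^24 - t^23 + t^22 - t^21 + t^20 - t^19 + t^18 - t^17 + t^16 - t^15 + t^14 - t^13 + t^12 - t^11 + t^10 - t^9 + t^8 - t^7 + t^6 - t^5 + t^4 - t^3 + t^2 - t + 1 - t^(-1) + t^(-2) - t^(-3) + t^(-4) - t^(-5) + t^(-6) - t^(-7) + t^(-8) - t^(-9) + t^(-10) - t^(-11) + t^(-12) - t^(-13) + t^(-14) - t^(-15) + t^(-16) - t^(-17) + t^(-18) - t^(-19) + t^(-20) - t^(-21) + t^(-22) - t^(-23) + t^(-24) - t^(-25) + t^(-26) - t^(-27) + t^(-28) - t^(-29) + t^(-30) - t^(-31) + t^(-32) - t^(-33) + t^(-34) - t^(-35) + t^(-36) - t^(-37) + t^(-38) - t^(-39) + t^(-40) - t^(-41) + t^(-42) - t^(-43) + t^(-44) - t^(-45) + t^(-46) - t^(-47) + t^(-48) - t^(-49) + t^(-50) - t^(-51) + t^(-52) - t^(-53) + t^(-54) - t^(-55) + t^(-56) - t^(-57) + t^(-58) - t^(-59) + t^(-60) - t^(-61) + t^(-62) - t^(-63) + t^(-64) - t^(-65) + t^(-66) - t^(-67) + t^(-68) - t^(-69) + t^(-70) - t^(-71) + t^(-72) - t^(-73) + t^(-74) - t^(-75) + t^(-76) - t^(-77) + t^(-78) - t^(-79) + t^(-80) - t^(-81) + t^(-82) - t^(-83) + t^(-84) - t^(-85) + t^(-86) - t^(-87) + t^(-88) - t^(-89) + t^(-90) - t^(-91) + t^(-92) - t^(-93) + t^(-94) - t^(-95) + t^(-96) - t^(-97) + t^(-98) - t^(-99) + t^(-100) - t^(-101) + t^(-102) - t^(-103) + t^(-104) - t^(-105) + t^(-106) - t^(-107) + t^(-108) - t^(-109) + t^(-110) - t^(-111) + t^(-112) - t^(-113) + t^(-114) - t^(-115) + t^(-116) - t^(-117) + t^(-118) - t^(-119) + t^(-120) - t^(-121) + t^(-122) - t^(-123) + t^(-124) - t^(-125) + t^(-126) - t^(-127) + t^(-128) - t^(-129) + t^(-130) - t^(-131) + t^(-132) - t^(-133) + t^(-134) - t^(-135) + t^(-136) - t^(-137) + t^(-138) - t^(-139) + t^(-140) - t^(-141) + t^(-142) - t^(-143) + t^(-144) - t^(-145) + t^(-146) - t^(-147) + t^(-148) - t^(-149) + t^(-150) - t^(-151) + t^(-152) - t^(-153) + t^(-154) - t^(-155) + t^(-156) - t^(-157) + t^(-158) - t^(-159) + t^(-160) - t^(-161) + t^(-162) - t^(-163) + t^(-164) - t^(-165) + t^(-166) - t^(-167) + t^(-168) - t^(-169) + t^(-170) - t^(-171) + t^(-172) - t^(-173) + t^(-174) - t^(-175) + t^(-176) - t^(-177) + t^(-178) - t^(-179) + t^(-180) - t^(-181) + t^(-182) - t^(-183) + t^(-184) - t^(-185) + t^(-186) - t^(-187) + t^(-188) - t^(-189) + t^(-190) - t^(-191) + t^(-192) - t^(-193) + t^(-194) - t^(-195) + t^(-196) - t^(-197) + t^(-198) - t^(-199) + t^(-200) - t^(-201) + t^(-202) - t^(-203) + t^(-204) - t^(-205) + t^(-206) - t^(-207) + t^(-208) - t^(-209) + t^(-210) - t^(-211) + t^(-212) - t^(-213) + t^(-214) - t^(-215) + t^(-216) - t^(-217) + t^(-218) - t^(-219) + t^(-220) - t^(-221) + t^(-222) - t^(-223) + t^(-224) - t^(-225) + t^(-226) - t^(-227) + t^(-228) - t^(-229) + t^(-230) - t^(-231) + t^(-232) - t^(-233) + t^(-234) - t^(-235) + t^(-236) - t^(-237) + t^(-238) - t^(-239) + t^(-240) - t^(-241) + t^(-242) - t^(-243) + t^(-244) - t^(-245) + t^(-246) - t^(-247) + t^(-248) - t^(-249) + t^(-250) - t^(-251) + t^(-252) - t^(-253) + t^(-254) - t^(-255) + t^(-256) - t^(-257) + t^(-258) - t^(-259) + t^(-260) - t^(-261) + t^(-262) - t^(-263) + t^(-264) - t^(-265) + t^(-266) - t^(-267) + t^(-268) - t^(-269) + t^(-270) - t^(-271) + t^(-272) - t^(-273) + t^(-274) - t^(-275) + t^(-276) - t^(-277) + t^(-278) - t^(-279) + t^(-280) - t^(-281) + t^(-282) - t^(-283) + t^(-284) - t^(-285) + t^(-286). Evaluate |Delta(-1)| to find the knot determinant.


Step 1: The polynomial has 573 terms with alternating signs, exponents from 286 down to -286.
Step 2: Substitute t = -1. The i-th term has coefficient (-1)^i and exponent (m-i),
  so its value is (-1)^i * (-1)^(m-i) = (-1)^m = 1 for every i.
Step 3: All 573 terms equal 1, so Delta(-1) = 573 * (1) = 573
Step 4: |Delta(-1)| = 573

573


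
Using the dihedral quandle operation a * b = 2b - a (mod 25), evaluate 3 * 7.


3 * 7 = 2*7 - 3 mod 25
= 14 - 3 mod 25
= 11 mod 25 = 11

11


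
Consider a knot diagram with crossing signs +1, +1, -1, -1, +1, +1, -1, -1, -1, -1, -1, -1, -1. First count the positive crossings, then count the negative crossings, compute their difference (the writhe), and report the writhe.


Step 1: Count positive crossings (+1).
Positive crossings: 4
Step 2: Count negative crossings (-1).
Negative crossings: 9
Step 3: Writhe = (positive) - (negative)
w = 4 - 9 = -5
Step 4: |w| = 5, and w is negative

-5


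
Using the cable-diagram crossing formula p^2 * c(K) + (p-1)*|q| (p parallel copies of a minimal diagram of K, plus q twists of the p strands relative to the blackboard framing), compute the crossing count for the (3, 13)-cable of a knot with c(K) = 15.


Step 1: Each of the c(K) crossings of the companion diagram becomes p*p = p^2 crossings among the p parallel strands, and each of the |q| twists s_1 s_2 ... s_(p-1) adds (p-1) crossings.
  Crossings = p^2 * c(K) + (p-1)*|q|
Step 2: = 3^2 * 15 + (3-1)*13
Step 3: = 9*15 + 2*13
Step 4: = 135 + 26 = 161

161


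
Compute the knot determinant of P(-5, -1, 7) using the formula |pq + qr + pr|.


Step 1: Compute pq + qr + pr.
pq = (-5)*(-1) = 5
qr = (-1)*7 = -7
pr = (-5)*7 = -35
pq + qr + pr = 5 + (-7) + (-35) = -37
Step 2: Take absolute value.
det(P(-5,-1,7)) = |-37| = 37

37


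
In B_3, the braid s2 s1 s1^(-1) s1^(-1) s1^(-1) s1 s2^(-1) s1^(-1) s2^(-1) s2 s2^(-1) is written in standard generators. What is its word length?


The word length counts the number of generators (including inverses).
Listing each generator: s2, s1, s1^(-1), s1^(-1), s1^(-1), s1, s2^(-1), s1^(-1), s2^(-1), s2, s2^(-1)
There are 11 generators in this braid word.

11


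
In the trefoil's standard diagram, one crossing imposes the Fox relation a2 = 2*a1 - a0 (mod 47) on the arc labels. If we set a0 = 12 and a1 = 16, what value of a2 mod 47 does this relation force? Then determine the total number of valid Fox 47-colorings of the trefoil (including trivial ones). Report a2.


Step 1: Apply the given crossing relation 2*a1 - a0 - a2 = 0 (mod 47).
  a2 = 2*a1 - a0 mod 47
  a2 = 2*16 - 12 mod 47
  a2 = 32 - 12 mod 47
  a2 = 20 mod 47 = 20
Step 2: The trefoil has determinant 3.
  Number of Fox p-colorings (p prime) is p^2 if p = 3, else p.
  Since 47 does not divide 3, only trivial (constant) colorings exist.
  (So the trial a0 = 12, a1 = 16 with a0 != a1 does NOT extend to a valid coloring of the whole trefoil: the other two crossing relations require 3*(a1 - a0) = 0 (mod 47), which fails.)
  Total colorings = 47
Step 3: a2 = 20, total Fox 47-colorings = 47

20


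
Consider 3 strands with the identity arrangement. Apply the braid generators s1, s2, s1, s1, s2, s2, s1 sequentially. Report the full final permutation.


Starting with identity [1, 2, 3].
Apply generators in sequence:
  After s1: [2, 1, 3]
  After s2: [2, 3, 1]
  After s1: [3, 2, 1]
  After s1: [2, 3, 1]
  After s2: [2, 1, 3]
  After s2: [2, 3, 1]
  After s1: [3, 2, 1]
Final permutation: [3, 2, 1]

[3, 2, 1]


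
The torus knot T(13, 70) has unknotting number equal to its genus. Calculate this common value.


For a torus knot T(p,q), both the unknotting number and genus equal (p-1)(q-1)/2.
= (13-1)(70-1)/2
= 12*69/2
= 828/2 = 414

414


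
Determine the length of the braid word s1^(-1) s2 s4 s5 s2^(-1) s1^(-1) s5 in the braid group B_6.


The word length counts the number of generators (including inverses).
Listing each generator: s1^(-1), s2, s4, s5, s2^(-1), s1^(-1), s5
There are 7 generators in this braid word.

7


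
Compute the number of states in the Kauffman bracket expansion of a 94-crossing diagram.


Each crossing contributes 2 choices (A-smoothing or B-smoothing).
Total states = 2^94 = 19807040628566084398385987584

19807040628566084398385987584


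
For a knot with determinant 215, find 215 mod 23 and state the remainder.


Step 1: A knot is p-colorable if and only if p divides its determinant.
Step 2: Compute 215 mod 23.
215 = 9 * 23 + 8
Step 3: 215 mod 23 = 8
Step 4: The knot is 23-colorable: no

8


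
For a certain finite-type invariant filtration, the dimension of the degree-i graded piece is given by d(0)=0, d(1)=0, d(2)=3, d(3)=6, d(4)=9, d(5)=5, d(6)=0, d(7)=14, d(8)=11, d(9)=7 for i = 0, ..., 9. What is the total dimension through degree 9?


Total dimension = d(0) + d(1) + ... + d(9)
= 0 + 0 + 3 + 6 + 9 + 5 + 0 + 14 + 11 + 7
= 55

55


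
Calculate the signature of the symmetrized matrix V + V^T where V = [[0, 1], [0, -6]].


Step 1: V + V^T = [[0, 1], [1, -12]]
Step 2: trace = -12, det = -1
Step 3: Discriminant = (-12)^2 - 4*(-1) = 148
Step 4: Eigenvalues: 0.0827625, -12.0828
Step 5: Signature = (# positive eigenvalues) - (# negative eigenvalues) = 0

0


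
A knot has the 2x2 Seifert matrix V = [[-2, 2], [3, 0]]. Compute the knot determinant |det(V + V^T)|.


Step 1: Form V + V^T where V = [[-2, 2], [3, 0]]
  V^T = [[-2, 3], [2, 0]]
  V + V^T = [[-4, 5], [5, 0]]
Step 2: det(V + V^T) = (-4)*0 - 5*5
  = 0 - 25 = -25
Step 3: Knot determinant = |det(V + V^T)| = |-25| = 25

25


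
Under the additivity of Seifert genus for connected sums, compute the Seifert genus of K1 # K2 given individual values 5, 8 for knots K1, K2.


The Seifert genus is additive under connected sum.
Seifert genus(K1 # K2) = (5) + (8)
= 13

13


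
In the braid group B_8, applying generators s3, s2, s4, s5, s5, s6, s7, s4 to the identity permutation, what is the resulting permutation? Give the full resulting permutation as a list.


Starting with identity [1, 2, 3, 4, 5, 6, 7, 8].
Apply generators in sequence:
  After s3: [1, 2, 4, 3, 5, 6, 7, 8]
  After s2: [1, 4, 2, 3, 5, 6, 7, 8]
  After s4: [1, 4, 2, 5, 3, 6, 7, 8]
  After s5: [1, 4, 2, 5, 6, 3, 7, 8]
  After s5: [1, 4, 2, 5, 3, 6, 7, 8]
  After s6: [1, 4, 2, 5, 3, 7, 6, 8]
  After s7: [1, 4, 2, 5, 3, 7, 8, 6]
  After s4: [1, 4, 2, 3, 5, 7, 8, 6]
Final permutation: [1, 4, 2, 3, 5, 7, 8, 6]

[1, 4, 2, 3, 5, 7, 8, 6]


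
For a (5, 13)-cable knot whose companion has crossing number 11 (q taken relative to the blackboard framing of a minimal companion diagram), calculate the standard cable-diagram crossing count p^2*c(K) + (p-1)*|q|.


Step 1: Each of the c(K) crossings of the companion diagram becomes p*p = p^2 crossings among the p parallel strands, and each of the |q| twists s_1 s_2 ... s_(p-1) adds (p-1) crossings.
  Crossings = p^2 * c(K) + (p-1)*|q|
Step 2: = 5^2 * 11 + (5-1)*13
Step 3: = 25*11 + 4*13
Step 4: = 275 + 52 = 327

327


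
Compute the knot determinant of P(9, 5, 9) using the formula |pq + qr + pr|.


Step 1: Compute pq + qr + pr.
pq = 9*5 = 45
qr = 5*9 = 45
pr = 9*9 = 81
pq + qr + pr = 45 + 45 + 81 = 171
Step 2: Take absolute value.
det(P(9,5,9)) = |171| = 171

171


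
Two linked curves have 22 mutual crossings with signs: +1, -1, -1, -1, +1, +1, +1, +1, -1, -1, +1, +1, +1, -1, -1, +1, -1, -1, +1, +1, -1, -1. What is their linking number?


Step 1: Count positive crossings: 11
Step 2: Count negative crossings: 11
Step 3: Sum of signs = 11 - 11 = 0
Step 4: Linking number = sum/2 = 0/2 = 0

0


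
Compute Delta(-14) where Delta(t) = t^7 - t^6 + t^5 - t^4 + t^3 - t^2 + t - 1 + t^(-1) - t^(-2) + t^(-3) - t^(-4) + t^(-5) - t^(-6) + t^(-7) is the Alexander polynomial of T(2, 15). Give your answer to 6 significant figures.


Substituting t = -14 into Delta(t) = t^7 - t^6 + t^5 - t^4 + t^3 - t^2 + t - 1 + t^(-1) - t^(-2) + t^(-3) - t^(-4) + t^(-5) - t^(-6) + t^(-7):
Term values: (-105413504) + (-7529536) + (-537824) + (-38416) + (-2744) + (-196) + (-14) + (-1) + (-0.0714286) + (-0.00510204) + (-0.000364431) + (-2.60308e-05) + (-1.85934e-06) + (-1.3281e-07) + (-9.48645e-09)
Sum = -113522235.1
Rounded to 6 significant figures: -1.13522e+08

-1.13522e+08


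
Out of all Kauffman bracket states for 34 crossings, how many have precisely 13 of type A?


We choose which 13 of 34 crossings get A-smoothings.
C(34, 13) = 34! / (13! * 21!)
= 927983760

927983760


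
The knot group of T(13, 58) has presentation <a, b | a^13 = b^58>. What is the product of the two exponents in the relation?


The relation is a^13 = b^58.
Product of exponents = 13 * 58
= 754

754


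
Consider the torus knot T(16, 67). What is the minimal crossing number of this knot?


For a torus knot T(p, q) with gcd(p,q)=1,
the crossing number is min(p*(q-1), q*(p-1)).
p*(q-1) = 16*66 = 1056
q*(p-1) = 67*15 = 1005
min(1056, 1005) = 1005

1005


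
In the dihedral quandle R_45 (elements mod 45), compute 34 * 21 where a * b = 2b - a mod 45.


34 * 21 = 2*21 - 34 mod 45
= 42 - 34 mod 45
= 8 mod 45 = 8

8


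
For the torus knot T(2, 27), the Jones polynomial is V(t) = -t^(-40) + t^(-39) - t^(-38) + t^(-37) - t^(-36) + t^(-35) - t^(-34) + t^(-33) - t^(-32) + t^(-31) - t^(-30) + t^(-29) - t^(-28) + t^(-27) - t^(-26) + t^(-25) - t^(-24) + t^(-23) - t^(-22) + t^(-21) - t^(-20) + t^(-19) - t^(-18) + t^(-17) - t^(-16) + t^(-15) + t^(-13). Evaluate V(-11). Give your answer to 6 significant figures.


Substituting t = -11 into V(t) = -t^(-40) + t^(-39) - t^(-38) + t^(-37) - t^(-36) + t^(-35) - t^(-34) + t^(-33) - t^(-32) + t^(-31) - t^(-30) + t^(-29) - t^(-28) + t^(-27) - t^(-26) + t^(-25) - t^(-24) + t^(-23) - t^(-22) + t^(-21) - t^(-20) + t^(-19) - t^(-18) + t^(-17) - t^(-16) + t^(-15) + t^(-13):
  (-)t^(-40) = -2.20949e-42
  (+)t^(-39) = -2.43044e-41
  (-)t^(-38) = -2.67349e-40
  (+)t^(-37) = -2.94083e-39
  (-)t^(-36) = -3.23492e-38
  (+)t^(-35) = -3.55841e-37
  (-)t^(-34) = -3.91425e-36
  (+)t^(-33) = -4.30568e-35
  (-)t^(-32) = -4.73624e-34
  (+)t^(-31) = -5.20987e-33
  (-)t^(-30) = -5.73086e-32
  (+)t^(-29) = -6.30394e-31
  (-)t^(-28) = -6.93433e-30
  (+)t^(-27) = -7.62777e-29
  (-)t^(-26) = -8.39055e-28
  (+)t^(-25) = -9.2296e-27
  (-)t^(-24) = -1.01526e-25
  (+)t^(-23) = -1.11678e-24
  (-)t^(-22) = -1.22846e-23
  (+)t^(-21) = -1.35131e-22
  (-)t^(-20) = -1.48644e-21
  (+)t^(-19) = -1.63508e-20
  (-)t^(-18) = -1.79859e-19
  (+)t^(-17) = -1.97845e-18
  (-)t^(-16) = -2.17629e-17
  (+)t^(-15) = -2.39392e-16
  (+)t^(-13) = -2.89664e-14
Sum = (-2.20949e-42) + (-2.43044e-41) + (-2.67349e-40) + (-2.94083e-39) + (-3.23492e-38) + (-3.55841e-37) + (-3.91425e-36) + (-4.30568e-35) + (-4.73624e-34) + (-5.20987e-33) + (-5.73086e-32) + (-6.30394e-31) + (-6.93433e-30) + (-7.62777e-29) + (-8.39055e-28) + (-9.2296e-27) + (-1.01526e-25) + (-1.11678e-24) + (-1.22846e-23) + (-1.35131e-22) + (-1.48644e-21) + (-1.63508e-20) + (-1.79859e-19) + (-1.97845e-18) + (-2.17629e-17) + (-2.39392e-16) + (-2.89664e-14)
= -2.922976923e-14
Rounded to 6 significant figures: -2.92298e-14

-2.92298e-14


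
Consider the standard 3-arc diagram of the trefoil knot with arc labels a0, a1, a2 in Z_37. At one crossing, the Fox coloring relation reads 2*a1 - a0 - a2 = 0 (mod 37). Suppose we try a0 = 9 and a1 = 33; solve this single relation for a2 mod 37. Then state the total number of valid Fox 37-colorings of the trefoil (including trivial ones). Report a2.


Step 1: Apply the given crossing relation 2*a1 - a0 - a2 = 0 (mod 37).
  a2 = 2*a1 - a0 mod 37
  a2 = 2*33 - 9 mod 37
  a2 = 66 - 9 mod 37
  a2 = 57 mod 37 = 20
Step 2: The trefoil has determinant 3.
  Number of Fox p-colorings (p prime) is p^2 if p = 3, else p.
  Since 37 does not divide 3, only trivial (constant) colorings exist.
  (So the trial a0 = 9, a1 = 33 with a0 != a1 does NOT extend to a valid coloring of the whole trefoil: the other two crossing relations require 3*(a1 - a0) = 0 (mod 37), which fails.)
  Total colorings = 37
Step 3: a2 = 20, total Fox 37-colorings = 37

20


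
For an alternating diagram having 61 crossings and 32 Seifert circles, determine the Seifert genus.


For alternating knots, g = (c - s + 1)/2.
= (61 - 32 + 1)/2
= 30/2 = 15

15


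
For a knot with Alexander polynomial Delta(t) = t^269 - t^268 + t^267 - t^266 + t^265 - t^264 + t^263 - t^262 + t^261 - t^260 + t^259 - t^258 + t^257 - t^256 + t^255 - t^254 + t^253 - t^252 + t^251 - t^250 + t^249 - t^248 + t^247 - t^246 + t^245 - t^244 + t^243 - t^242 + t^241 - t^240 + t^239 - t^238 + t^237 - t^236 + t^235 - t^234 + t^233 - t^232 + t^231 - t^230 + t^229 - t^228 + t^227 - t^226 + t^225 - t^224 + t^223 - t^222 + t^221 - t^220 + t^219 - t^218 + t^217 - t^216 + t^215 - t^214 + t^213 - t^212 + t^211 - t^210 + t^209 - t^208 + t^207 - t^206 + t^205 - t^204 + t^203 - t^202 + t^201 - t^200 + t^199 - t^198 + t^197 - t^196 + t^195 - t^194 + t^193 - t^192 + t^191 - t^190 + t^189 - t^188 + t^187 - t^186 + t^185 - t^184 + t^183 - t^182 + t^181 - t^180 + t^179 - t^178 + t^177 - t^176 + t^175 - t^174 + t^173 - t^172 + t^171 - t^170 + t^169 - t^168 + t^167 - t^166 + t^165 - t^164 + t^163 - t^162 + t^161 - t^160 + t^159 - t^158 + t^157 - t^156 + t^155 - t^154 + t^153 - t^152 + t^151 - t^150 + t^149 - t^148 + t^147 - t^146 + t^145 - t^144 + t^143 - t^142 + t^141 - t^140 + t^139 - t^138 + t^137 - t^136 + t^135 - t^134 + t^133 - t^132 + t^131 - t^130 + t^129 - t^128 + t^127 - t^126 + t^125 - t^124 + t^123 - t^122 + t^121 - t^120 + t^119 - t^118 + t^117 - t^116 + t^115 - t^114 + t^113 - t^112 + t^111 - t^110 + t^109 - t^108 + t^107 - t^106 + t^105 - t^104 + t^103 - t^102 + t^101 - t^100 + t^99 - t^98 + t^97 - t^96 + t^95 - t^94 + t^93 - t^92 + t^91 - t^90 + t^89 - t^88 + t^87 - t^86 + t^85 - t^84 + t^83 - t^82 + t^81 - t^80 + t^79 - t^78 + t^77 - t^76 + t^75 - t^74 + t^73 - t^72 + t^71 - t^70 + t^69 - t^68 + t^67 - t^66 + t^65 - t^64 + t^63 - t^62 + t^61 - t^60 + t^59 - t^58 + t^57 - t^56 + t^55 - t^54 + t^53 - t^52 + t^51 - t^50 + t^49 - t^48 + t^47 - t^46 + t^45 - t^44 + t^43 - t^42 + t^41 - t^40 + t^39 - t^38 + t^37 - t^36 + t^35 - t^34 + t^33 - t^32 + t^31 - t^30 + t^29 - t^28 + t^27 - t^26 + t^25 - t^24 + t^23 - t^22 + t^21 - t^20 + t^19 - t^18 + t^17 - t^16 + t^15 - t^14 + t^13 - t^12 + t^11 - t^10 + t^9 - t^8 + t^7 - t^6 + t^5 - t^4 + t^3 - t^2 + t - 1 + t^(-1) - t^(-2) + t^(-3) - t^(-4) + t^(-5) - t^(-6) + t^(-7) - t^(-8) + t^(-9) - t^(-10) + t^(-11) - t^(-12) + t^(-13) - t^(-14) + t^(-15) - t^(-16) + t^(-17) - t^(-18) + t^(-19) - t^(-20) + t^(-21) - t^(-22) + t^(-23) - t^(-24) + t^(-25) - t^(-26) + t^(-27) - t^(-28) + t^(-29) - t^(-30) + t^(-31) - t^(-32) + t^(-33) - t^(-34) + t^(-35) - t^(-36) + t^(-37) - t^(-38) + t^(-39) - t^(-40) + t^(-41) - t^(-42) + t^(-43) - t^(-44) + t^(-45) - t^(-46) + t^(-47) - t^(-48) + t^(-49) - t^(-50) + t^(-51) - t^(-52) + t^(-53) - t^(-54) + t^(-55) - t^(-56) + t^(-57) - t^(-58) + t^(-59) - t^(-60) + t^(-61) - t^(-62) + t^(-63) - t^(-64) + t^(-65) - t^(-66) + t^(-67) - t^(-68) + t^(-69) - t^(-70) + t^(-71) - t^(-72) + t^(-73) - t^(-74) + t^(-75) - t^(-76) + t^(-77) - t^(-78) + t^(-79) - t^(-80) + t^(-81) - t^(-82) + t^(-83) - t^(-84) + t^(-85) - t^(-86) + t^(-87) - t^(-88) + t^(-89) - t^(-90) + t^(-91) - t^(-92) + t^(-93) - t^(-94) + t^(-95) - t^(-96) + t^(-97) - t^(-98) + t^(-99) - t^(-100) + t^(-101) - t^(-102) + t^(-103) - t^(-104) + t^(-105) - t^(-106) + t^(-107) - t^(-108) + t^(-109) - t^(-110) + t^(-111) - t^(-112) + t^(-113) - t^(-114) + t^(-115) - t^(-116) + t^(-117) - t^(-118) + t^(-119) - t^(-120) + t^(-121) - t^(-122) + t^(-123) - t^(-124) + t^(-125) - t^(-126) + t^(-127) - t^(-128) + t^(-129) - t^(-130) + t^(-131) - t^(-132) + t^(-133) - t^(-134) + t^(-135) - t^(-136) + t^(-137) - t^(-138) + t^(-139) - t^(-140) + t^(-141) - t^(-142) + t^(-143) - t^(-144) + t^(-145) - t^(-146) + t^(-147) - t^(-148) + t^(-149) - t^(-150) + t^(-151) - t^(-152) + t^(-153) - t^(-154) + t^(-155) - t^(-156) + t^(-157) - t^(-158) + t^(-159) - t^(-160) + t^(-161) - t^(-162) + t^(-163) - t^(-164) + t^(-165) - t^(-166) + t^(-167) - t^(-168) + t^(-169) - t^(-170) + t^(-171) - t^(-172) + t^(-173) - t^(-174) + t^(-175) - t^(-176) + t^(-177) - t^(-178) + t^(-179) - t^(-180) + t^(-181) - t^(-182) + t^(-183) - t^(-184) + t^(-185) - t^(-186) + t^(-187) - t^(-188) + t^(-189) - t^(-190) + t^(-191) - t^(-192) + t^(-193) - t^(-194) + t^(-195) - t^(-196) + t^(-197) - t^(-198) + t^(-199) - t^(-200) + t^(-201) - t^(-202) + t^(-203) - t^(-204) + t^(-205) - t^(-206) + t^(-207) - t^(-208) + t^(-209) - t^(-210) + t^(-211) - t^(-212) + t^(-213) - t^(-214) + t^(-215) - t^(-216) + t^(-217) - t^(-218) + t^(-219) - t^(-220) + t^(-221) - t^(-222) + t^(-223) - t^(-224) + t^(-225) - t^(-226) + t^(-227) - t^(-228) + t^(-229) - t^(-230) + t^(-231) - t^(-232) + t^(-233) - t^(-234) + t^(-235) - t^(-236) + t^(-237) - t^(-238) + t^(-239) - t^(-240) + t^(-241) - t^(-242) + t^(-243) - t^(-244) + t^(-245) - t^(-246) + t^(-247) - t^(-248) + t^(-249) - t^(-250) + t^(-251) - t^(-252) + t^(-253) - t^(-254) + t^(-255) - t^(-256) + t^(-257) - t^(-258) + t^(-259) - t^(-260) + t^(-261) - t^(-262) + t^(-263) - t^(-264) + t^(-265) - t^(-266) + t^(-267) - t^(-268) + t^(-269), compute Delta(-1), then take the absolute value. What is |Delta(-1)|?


Step 1: The polynomial has 539 terms with alternating signs, exponents from 269 down to -269.
Step 2: Substitute t = -1. The i-th term has coefficient (-1)^i and exponent (m-i),
  so its value is (-1)^i * (-1)^(m-i) = (-1)^m = -1 for every i.
Step 3: All 539 terms equal -1, so Delta(-1) = 539 * (-1) = -539
Step 4: |Delta(-1)| = 539

539


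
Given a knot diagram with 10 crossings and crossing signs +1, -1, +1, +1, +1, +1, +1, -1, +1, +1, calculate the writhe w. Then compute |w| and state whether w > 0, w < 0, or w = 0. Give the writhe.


Step 1: Count positive crossings (+1).
Positive crossings: 8
Step 2: Count negative crossings (-1).
Negative crossings: 2
Step 3: Writhe = (positive) - (negative)
w = 8 - 2 = 6
Step 4: |w| = 6, and w is positive

6


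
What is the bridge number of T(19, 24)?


The bridge number of T(p,q) is min(p,q).
min(19, 24) = 19

19


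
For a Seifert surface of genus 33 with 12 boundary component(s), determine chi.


chi = 2 - 2g - b
= 2 - 2*33 - 12
= 2 - 66 - 12 = -76

-76


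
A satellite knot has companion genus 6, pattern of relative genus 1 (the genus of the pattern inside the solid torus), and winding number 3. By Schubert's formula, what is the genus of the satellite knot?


Schubert: g(satellite) = g_rel(pattern) + |winding| * g(companion),
where g_rel(pattern) is the genus of the pattern relative to the solid torus.
= 1 + 3 * 6
= 1 + 18 = 19

19


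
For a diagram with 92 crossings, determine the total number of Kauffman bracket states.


Each crossing contributes 2 choices (A-smoothing or B-smoothing).
Total states = 2^92 = 4951760157141521099596496896

4951760157141521099596496896


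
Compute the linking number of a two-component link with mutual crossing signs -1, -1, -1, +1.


Step 1: Count positive crossings: 1
Step 2: Count negative crossings: 3
Step 3: Sum of signs = 1 - 3 = -2
Step 4: Linking number = sum/2 = -2/2 = -1

-1
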